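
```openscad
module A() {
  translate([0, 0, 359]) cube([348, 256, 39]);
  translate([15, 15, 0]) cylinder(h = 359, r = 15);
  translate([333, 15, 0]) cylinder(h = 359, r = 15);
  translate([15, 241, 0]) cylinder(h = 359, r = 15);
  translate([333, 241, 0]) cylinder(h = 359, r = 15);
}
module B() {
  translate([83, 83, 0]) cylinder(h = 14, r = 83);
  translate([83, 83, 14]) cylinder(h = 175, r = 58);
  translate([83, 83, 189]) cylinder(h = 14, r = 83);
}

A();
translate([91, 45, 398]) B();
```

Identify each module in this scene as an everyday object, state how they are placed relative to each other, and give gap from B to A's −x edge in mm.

A is a stool. B is a spool. The spool is on top of the stool, centred. The gap from the spool to the stool's −x edge is 91 mm.

The spool's min-x is at 91; the stool's min-x is 0; gap = 91 mm.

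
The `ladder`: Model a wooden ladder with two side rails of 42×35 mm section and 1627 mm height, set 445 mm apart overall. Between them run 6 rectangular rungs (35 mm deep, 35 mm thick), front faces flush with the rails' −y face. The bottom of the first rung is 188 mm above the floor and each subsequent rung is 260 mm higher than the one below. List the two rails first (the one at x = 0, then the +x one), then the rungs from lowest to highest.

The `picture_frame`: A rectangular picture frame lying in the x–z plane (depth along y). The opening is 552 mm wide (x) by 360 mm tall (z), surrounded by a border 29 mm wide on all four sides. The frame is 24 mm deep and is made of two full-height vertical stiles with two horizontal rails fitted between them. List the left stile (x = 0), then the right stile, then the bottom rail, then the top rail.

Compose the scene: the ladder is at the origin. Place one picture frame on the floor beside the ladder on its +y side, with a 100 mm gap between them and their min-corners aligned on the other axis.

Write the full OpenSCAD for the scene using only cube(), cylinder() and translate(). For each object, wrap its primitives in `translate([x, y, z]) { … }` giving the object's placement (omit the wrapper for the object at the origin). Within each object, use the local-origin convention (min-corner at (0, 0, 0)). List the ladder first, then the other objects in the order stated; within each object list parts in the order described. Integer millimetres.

cube([42, 35, 1627]);
translate([403, 0, 0]) cube([42, 35, 1627]);
translate([42, 0, 188]) cube([361, 35, 35]);
translate([42, 0, 448]) cube([361, 35, 35]);
translate([42, 0, 708]) cube([361, 35, 35]);
translate([42, 0, 968]) cube([361, 35, 35]);
translate([42, 0, 1228]) cube([361, 35, 35]);
translate([42, 0, 1488]) cube([361, 35, 35]);
translate([0, 135, 0]) {
  cube([29, 24, 418]);
  translate([581, 0, 0]) cube([29, 24, 418]);
  translate([29, 0, 0]) cube([552, 24, 29]);
  translate([29, 0, 389]) cube([552, 24, 29]);
}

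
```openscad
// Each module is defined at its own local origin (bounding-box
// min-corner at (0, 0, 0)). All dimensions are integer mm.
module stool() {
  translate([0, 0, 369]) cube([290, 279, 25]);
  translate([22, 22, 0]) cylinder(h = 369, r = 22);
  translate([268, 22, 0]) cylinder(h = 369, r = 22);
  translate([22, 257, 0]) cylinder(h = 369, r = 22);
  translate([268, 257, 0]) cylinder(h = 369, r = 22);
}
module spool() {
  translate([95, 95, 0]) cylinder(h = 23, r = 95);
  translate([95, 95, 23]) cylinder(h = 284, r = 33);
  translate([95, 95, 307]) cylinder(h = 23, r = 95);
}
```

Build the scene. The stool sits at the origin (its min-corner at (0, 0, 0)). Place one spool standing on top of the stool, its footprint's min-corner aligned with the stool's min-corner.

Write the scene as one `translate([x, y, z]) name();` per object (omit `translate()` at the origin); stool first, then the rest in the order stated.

stool();
translate([0, 0, 394]) spool();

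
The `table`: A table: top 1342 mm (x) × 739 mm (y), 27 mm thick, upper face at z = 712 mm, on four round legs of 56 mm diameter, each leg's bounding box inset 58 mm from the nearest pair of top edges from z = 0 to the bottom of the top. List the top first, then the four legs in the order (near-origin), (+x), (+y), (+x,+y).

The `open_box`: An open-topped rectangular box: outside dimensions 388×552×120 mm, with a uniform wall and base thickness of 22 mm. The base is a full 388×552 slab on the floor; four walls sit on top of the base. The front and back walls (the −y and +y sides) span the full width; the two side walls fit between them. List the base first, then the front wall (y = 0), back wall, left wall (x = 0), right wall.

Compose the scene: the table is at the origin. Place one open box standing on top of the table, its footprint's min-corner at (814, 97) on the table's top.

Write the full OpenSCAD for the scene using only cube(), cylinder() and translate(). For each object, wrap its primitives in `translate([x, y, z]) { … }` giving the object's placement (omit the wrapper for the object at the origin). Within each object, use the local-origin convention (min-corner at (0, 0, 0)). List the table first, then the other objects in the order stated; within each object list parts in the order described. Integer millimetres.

translate([0, 0, 685]) cube([1342, 739, 27]);
translate([86, 86, 0]) cylinder(h = 685, r = 28);
translate([1256, 86, 0]) cylinder(h = 685, r = 28);
translate([86, 653, 0]) cylinder(h = 685, r = 28);
translate([1256, 653, 0]) cylinder(h = 685, r = 28);
translate([814, 97, 712]) {
  cube([388, 552, 22]);
  translate([0, 0, 22]) cube([388, 22, 98]);
  translate([0, 530, 22]) cube([388, 22, 98]);
  translate([0, 22, 22]) cube([22, 508, 98]);
  translate([366, 22, 22]) cube([22, 508, 98]);
}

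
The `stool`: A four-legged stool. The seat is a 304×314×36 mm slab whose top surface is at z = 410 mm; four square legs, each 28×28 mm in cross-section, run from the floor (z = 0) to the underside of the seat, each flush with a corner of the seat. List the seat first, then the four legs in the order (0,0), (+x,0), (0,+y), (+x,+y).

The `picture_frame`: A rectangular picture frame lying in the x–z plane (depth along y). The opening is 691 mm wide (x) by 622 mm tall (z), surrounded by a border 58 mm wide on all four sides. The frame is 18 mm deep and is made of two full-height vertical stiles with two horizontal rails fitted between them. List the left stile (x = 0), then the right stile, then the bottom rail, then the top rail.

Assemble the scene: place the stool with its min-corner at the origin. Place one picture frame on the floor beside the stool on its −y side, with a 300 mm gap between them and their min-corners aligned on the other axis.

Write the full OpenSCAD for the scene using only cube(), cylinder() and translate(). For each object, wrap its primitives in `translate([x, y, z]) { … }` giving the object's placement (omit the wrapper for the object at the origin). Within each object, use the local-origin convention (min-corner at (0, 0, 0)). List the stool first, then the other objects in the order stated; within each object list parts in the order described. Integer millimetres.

translate([0, 0, 374]) cube([304, 314, 36]);
cube([28, 28, 374]);
translate([276, 0, 0]) cube([28, 28, 374]);
translate([0, 286, 0]) cube([28, 28, 374]);
translate([276, 286, 0]) cube([28, 28, 374]);
translate([0, -318, 0]) {
  cube([58, 18, 738]);
  translate([749, 0, 0]) cube([58, 18, 738]);
  translate([58, 0, 0]) cube([691, 18, 58]);
  translate([58, 0, 680]) cube([691, 18, 58]);
}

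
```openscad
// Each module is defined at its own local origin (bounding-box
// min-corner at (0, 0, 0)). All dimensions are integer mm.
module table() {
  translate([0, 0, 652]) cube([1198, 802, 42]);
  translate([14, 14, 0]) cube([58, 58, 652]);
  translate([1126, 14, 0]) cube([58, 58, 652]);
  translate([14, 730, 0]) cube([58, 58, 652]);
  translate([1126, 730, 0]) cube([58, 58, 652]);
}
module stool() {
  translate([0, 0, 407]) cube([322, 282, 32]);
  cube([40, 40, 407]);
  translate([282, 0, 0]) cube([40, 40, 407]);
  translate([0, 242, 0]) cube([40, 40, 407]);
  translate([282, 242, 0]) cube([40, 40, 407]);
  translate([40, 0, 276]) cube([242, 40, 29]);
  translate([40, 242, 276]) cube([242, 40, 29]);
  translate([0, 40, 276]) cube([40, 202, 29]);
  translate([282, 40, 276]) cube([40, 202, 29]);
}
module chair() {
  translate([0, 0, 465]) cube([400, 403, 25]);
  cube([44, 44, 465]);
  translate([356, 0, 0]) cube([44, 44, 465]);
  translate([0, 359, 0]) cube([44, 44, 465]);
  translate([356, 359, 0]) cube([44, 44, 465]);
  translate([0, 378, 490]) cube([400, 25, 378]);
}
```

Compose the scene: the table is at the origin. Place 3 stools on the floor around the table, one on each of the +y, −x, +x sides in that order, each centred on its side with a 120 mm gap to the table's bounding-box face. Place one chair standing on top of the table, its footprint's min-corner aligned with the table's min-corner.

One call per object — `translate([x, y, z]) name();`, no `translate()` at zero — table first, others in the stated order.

table();
translate([438, 922, 0]) stool();
translate([-442, 260, 0]) stool();
translate([1318, 260, 0]) stool();
translate([0, 0, 694]) chair();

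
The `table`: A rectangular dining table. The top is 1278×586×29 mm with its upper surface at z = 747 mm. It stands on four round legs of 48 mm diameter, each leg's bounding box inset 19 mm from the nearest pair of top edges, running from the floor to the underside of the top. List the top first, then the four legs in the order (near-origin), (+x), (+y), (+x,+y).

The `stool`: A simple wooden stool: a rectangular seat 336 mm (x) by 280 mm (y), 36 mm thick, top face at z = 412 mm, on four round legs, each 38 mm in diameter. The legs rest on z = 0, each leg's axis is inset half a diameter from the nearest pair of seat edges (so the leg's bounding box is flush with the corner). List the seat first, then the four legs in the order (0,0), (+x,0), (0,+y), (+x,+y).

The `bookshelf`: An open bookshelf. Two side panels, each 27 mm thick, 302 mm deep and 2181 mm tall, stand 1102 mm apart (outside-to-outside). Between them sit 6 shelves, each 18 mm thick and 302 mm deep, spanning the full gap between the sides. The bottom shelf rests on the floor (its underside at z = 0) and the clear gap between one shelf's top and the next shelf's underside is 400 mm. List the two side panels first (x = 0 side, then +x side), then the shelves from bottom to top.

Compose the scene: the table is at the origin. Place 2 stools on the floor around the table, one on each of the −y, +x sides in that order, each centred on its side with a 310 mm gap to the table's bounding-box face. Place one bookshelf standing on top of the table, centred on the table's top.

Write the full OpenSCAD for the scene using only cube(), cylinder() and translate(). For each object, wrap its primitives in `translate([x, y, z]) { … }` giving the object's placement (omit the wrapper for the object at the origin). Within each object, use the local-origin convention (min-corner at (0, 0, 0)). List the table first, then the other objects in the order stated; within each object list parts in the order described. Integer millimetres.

translate([0, 0, 718]) cube([1278, 586, 29]);
translate([43, 43, 0]) cylinder(h = 718, r = 24);
translate([1235, 43, 0]) cylinder(h = 718, r = 24);
translate([43, 543, 0]) cylinder(h = 718, r = 24);
translate([1235, 543, 0]) cylinder(h = 718, r = 24);
translate([471, -590, 0]) {
  translate([0, 0, 376]) cube([336, 280, 36]);
  translate([19, 19, 0]) cylinder(h = 376, r = 19);
  translate([317, 19, 0]) cylinder(h = 376, r = 19);
  translate([19, 261, 0]) cylinder(h = 376, r = 19);
  translate([317, 261, 0]) cylinder(h = 376, r = 19);
}
translate([1588, 153, 0]) {
  translate([0, 0, 376]) cube([336, 280, 36]);
  translate([19, 19, 0]) cylinder(h = 376, r = 19);
  translate([317, 19, 0]) cylinder(h = 376, r = 19);
  translate([19, 261, 0]) cylinder(h = 376, r = 19);
  translate([317, 261, 0]) cylinder(h = 376, r = 19);
}
translate([88, 142, 747]) {
  cube([27, 302, 2181]);
  translate([1075, 0, 0]) cube([27, 302, 2181]);
  translate([27, 0, 0]) cube([1048, 302, 18]);
  translate([27, 0, 418]) cube([1048, 302, 18]);
  translate([27, 0, 836]) cube([1048, 302, 18]);
  translate([27, 0, 1254]) cube([1048, 302, 18]);
  translate([27, 0, 1672]) cube([1048, 302, 18]);
  translate([27, 0, 2090]) cube([1048, 302, 18]);
}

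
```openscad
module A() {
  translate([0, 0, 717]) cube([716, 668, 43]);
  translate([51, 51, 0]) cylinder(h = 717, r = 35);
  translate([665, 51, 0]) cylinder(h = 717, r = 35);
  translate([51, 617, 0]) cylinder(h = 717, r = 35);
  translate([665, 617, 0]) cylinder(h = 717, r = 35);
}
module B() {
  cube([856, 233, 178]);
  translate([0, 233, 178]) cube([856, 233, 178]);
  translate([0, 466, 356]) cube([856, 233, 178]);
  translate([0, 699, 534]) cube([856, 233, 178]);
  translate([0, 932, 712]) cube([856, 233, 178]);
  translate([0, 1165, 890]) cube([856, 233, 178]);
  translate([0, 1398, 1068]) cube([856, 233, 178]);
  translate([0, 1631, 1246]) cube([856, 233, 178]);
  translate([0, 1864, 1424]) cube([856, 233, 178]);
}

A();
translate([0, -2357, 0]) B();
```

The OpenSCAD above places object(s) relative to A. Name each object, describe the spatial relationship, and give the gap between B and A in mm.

The staircase's nearest face is 260 mm from the table's −y face.

A is a table. B is a staircase. The staircase is on the floor beside the table on its −y side. The gap between the staircase and the table is 260 mm.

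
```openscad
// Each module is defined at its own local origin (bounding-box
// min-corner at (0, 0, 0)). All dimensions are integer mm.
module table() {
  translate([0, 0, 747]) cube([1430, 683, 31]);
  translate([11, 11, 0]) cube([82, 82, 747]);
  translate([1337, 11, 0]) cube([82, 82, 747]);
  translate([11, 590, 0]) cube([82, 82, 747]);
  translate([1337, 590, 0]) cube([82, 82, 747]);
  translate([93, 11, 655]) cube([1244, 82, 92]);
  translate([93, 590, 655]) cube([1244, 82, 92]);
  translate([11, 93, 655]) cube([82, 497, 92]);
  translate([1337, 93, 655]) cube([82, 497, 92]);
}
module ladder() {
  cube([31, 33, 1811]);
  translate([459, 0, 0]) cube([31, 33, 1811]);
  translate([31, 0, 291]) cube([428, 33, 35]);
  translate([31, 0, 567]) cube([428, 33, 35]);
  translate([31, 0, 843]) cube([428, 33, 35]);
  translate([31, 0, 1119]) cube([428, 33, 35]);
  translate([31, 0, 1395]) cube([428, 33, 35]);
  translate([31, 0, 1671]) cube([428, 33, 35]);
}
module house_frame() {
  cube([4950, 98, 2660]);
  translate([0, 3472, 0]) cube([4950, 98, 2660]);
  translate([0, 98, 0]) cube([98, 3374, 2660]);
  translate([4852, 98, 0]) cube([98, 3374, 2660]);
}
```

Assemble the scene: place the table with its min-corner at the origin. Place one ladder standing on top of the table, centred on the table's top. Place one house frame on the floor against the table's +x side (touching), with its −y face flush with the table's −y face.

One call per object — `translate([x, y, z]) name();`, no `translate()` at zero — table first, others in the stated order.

table();
translate([470, 325, 778]) ladder();
translate([1430, 0, 0]) house_frame();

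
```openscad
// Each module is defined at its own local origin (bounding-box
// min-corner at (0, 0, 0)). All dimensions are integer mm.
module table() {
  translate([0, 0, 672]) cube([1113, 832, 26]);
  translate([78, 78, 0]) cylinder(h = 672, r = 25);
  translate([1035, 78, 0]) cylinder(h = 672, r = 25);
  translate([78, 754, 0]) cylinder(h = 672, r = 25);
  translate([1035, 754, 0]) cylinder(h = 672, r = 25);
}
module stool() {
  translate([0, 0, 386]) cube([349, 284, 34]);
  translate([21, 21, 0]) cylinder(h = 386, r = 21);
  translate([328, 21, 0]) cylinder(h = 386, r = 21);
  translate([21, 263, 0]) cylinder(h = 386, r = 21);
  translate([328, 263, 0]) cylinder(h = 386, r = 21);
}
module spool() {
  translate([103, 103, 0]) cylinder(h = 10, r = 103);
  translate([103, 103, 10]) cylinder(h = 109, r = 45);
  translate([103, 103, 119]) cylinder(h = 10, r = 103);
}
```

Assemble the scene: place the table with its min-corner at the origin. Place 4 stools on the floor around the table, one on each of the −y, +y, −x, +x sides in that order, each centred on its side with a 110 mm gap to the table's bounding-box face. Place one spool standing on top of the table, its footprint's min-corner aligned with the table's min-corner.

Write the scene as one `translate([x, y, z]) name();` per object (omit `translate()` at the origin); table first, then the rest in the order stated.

table();
translate([382, -394, 0]) stool();
translate([382, 942, 0]) stool();
translate([-459, 274, 0]) stool();
translate([1223, 274, 0]) stool();
translate([0, 0, 698]) spool();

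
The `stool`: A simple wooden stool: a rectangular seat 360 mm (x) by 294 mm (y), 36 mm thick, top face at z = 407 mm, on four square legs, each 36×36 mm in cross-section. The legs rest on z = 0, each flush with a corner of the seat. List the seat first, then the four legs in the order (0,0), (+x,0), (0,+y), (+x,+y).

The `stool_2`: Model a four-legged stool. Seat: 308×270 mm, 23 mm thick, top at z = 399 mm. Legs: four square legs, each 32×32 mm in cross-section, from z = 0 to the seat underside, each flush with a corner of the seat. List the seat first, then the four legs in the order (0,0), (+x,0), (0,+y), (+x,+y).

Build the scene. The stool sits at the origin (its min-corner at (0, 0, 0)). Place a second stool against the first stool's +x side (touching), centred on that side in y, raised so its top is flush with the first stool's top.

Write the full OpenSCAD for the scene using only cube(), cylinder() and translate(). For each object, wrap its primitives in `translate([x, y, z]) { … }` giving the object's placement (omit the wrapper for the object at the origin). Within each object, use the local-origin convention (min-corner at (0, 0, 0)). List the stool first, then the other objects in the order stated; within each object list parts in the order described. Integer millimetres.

translate([0, 0, 371]) cube([360, 294, 36]);
cube([36, 36, 371]);
translate([324, 0, 0]) cube([36, 36, 371]);
translate([0, 258, 0]) cube([36, 36, 371]);
translate([324, 258, 0]) cube([36, 36, 371]);
translate([360, 12, 8]) {
  translate([0, 0, 376]) cube([308, 270, 23]);
  cube([32, 32, 376]);
  translate([276, 0, 0]) cube([32, 32, 376]);
  translate([0, 238, 0]) cube([32, 32, 376]);
  translate([276, 238, 0]) cube([32, 32, 376]);
}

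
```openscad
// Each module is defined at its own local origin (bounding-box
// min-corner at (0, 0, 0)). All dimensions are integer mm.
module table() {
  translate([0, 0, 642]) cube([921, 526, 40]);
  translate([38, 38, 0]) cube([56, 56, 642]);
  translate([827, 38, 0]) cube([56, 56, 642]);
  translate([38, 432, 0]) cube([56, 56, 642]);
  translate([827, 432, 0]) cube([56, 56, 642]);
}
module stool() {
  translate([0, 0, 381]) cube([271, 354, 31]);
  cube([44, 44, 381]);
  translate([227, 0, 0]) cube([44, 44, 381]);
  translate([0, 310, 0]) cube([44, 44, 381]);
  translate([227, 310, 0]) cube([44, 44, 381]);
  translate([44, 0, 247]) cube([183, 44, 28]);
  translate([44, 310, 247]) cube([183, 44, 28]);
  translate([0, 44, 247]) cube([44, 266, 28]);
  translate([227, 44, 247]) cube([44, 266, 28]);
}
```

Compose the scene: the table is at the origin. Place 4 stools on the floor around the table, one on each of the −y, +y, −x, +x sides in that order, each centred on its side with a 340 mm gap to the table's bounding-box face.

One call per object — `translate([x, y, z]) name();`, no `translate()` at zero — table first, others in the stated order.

table();
translate([325, -694, 0]) stool();
translate([325, 866, 0]) stool();
translate([-611, 86, 0]) stool();
translate([1261, 86, 0]) stool();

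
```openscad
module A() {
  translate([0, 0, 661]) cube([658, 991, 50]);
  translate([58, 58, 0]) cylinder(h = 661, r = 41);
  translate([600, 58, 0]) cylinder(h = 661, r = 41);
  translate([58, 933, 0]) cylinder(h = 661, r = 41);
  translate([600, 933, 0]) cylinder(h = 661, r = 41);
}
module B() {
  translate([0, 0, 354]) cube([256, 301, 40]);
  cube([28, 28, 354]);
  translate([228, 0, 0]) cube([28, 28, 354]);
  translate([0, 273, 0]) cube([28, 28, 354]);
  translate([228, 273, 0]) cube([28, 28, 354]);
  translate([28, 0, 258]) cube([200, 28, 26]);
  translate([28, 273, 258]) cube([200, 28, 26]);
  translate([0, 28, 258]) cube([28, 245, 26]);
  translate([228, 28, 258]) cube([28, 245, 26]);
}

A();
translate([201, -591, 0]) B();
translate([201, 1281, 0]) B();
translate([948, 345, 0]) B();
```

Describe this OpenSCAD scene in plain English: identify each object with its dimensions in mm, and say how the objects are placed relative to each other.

A is a rectangular dining table. The top is 658×991×50 mm with its upper surface at z = 711 mm. It stands on four round legs of 82 mm diameter, each leg's bounding box inset 17 mm from the nearest pair of top edges, running from the floor to the underside of the top.

B is a four-legged stool. The seat is a 256×301×40 mm slab whose top surface is at z = 394 mm; four square legs, each 28×28 mm in cross-section, run from the floor (z = 0) to the underside of the seat, each flush with a corner of the seat. Four stretchers, 28 mm wide and 26 mm tall, connect adjacent legs with their undersides at z = 258 mm, each running between the inner faces of the legs it joins and aligned with the legs' outer faces on the other axis.

Three stools sit around the table at the −y, +y, +x sides.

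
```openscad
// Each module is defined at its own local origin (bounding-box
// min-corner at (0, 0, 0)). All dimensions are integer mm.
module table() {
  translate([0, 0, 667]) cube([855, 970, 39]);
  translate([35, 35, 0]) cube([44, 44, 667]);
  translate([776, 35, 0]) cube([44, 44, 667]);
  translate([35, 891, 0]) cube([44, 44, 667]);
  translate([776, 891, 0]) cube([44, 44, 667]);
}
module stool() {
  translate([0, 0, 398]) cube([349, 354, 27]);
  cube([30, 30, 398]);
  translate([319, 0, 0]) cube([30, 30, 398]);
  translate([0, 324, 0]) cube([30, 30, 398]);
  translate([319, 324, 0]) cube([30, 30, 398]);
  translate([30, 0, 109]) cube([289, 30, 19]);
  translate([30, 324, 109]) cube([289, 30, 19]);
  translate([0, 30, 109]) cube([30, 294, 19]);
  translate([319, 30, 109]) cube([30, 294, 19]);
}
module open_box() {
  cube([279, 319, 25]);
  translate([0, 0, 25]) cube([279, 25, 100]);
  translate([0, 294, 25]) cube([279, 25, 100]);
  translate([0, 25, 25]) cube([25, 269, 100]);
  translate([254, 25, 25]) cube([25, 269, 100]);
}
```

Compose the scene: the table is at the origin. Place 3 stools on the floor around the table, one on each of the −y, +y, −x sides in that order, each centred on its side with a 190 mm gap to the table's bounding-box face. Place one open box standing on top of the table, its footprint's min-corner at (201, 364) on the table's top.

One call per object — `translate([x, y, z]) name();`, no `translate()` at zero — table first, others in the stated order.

table();
translate([253, -544, 0]) stool();
translate([253, 1160, 0]) stool();
translate([-539, 308, 0]) stool();
translate([201, 364, 706]) open_box();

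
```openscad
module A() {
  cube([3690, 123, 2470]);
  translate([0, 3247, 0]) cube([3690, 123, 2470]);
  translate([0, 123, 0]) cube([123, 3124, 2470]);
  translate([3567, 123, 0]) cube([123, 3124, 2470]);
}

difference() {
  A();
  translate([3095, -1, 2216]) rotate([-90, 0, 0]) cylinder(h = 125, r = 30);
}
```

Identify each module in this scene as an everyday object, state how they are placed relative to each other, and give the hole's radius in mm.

A is a house frame. The house frame has a circular hole through its front wall. The hole's radius is 30 mm.

The subtracted cylinder has r = 30 mm.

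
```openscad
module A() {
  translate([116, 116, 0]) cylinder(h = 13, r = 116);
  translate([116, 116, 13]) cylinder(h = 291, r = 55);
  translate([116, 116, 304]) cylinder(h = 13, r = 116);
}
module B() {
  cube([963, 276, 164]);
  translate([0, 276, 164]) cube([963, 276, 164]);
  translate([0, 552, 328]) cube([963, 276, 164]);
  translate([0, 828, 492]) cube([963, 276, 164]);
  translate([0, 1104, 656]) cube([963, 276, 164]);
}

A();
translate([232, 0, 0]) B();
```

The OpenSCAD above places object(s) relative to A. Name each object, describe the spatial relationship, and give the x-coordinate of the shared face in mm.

A is a spool. B is a staircase. The staircase is against the spool's +x side, with their −y faces flush. The x-coordinate of the shared face is 232 mm.

The spool's +x face and the staircase's −x face are both at x = 232 mm.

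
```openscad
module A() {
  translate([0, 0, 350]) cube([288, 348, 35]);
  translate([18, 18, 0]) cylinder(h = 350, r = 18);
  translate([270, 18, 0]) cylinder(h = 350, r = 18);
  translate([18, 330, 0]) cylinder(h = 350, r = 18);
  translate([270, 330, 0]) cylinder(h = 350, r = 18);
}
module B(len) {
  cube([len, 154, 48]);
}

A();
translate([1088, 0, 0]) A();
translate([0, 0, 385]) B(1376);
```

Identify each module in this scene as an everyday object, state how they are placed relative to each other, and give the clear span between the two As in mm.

A is a stool. B is a beam. A beam spans the tops of two stools. The clear span between the two stools is 800 mm.

Second stool starts at x = 1088; first ends at x = 288; clear span = 1088 − 288 = 800 mm.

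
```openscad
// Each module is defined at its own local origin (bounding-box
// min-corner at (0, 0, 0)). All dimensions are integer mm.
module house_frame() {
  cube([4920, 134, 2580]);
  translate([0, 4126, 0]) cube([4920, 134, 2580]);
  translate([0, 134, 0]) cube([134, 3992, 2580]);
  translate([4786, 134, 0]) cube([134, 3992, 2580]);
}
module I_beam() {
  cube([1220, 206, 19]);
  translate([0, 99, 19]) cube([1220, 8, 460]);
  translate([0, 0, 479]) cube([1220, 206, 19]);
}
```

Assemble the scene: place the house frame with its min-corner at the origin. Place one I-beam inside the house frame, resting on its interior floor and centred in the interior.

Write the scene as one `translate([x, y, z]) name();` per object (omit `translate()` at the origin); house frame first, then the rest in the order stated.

house_frame();
translate([1850, 2027, 0]) I_beam();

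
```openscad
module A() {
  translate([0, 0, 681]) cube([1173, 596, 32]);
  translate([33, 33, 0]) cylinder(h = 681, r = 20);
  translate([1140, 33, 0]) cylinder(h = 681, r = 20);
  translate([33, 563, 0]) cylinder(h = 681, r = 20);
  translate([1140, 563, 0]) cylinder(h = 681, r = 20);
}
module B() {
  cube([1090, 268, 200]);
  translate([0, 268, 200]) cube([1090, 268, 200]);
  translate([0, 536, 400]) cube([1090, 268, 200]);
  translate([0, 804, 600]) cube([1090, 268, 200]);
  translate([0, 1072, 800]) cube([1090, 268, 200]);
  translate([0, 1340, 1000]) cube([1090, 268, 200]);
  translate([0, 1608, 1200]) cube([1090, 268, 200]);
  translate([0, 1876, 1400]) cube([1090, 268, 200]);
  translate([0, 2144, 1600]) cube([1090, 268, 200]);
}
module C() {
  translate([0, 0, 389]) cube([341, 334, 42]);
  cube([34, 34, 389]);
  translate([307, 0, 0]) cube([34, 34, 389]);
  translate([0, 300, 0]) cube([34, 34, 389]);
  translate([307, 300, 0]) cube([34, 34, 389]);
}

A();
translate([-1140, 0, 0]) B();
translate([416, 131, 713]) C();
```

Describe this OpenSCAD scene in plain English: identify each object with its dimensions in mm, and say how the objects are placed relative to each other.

A is a table: top 1173 mm (x) × 596 mm (y), 32 mm thick, upper face at z = 713 mm, on four round legs of 40 mm diameter, each leg's bounding box inset 13 mm from the nearest pair of top edges, running from z = 0 to the bottom of the top.

B is a straight staircase of 9 solid steps. Each step is 1090 mm wide (x), 268 mm deep (y, the going) and 200 mm tall (the rise). The first step rests on the floor; each subsequent step sits one going further in +y and one rise higher in +z, directly behind and above the previous step with no overlap.

C is a four-legged stool. The seat is 341×334 mm, 42 mm thick, top at z = 431 mm. It stands on four square legs, each 34×34 mm in cross-section, from z = 0 to the seat underside, each flush with a corner of the seat.

The staircase is on the floor beside the table on its −x side. The stool is on top of the table, centred.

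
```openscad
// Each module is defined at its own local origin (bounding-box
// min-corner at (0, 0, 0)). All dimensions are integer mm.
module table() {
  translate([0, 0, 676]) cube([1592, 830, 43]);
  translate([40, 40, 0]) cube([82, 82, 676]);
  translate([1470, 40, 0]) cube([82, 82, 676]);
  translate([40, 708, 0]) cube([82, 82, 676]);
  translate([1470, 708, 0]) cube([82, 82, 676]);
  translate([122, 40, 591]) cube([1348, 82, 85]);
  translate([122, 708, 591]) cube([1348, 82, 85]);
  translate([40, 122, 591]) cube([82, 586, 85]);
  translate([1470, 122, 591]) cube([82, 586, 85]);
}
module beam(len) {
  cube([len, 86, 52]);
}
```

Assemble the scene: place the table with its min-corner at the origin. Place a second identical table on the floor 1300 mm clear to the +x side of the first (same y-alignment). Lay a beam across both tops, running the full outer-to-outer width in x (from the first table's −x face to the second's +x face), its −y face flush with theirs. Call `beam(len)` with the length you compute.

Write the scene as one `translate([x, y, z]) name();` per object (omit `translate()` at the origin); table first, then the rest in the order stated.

table();
translate([2892, 0, 0]) table();
translate([0, 0, 719]) beam(4484);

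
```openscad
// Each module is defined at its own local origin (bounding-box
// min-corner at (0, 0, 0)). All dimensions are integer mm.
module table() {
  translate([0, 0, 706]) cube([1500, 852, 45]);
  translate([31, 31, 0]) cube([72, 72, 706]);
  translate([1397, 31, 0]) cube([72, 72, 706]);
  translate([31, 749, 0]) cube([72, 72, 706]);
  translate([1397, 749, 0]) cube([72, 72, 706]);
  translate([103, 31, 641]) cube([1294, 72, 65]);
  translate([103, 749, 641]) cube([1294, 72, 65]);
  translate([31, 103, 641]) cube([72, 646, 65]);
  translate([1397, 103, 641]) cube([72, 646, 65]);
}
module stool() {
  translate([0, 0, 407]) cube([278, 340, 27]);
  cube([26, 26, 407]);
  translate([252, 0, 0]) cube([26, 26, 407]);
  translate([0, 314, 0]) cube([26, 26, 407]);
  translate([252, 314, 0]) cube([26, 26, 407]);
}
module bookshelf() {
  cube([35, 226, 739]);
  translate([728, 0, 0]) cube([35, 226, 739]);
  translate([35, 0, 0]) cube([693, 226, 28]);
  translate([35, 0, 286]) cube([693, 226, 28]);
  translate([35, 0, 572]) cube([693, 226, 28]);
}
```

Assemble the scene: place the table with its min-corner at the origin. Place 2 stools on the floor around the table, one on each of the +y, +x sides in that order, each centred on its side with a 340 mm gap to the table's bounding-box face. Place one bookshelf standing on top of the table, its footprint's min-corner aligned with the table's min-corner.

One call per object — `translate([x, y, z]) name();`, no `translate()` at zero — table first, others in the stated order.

table();
translate([611, 1192, 0]) stool();
translate([1840, 256, 0]) stool();
translate([0, 0, 751]) bookshelf();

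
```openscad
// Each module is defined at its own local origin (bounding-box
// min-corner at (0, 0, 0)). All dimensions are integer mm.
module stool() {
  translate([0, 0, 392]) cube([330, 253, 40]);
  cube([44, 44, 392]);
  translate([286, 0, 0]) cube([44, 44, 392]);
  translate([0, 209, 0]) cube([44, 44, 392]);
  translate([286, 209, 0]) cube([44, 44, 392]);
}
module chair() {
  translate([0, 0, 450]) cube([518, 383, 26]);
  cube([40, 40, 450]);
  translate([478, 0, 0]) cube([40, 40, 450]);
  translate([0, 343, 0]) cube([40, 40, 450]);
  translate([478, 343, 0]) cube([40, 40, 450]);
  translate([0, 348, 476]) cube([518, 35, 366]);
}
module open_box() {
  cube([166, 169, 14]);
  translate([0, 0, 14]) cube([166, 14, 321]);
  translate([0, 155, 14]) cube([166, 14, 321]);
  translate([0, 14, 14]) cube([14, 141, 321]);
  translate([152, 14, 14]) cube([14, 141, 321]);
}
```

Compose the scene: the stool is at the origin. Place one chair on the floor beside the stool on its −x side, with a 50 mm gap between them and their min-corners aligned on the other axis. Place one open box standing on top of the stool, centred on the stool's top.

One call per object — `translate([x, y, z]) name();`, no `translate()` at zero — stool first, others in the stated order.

stool();
translate([-568, 0, 0]) chair();
translate([82, 42, 432]) open_box();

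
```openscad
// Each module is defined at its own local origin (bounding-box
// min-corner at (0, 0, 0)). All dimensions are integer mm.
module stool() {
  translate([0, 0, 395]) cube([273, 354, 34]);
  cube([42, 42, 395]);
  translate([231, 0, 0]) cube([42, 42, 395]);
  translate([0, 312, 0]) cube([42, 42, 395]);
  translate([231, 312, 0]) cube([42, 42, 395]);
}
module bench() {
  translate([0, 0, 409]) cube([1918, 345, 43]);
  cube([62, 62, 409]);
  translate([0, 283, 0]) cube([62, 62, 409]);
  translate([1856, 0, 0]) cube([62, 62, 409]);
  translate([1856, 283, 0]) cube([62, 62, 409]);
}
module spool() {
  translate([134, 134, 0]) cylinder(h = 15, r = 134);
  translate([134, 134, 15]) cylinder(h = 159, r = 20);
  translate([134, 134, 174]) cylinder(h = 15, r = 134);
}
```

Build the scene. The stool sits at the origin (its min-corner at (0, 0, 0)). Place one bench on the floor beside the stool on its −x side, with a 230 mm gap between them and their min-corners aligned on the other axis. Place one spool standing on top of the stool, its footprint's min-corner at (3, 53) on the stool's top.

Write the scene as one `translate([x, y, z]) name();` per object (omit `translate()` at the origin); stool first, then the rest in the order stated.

stool();
translate([-2148, 0, 0]) bench();
translate([3, 53, 429]) spool();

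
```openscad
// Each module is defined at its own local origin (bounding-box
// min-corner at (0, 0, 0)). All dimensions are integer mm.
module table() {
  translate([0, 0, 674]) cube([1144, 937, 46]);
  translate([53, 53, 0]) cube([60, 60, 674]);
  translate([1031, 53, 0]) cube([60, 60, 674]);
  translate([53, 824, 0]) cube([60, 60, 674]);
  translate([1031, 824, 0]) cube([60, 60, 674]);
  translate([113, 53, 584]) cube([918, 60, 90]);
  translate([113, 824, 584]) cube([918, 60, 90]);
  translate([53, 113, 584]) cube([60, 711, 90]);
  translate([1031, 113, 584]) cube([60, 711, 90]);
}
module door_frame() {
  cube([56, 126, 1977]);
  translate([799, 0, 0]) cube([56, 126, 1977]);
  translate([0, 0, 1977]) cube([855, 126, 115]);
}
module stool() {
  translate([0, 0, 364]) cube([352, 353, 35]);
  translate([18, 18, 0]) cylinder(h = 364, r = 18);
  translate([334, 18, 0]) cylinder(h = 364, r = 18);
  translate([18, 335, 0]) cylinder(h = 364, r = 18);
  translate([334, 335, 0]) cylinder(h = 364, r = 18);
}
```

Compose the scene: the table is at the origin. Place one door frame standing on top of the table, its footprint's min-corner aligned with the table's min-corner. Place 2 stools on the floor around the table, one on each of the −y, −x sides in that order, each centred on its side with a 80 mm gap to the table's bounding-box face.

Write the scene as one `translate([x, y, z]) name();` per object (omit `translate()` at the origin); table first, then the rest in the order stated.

table();
translate([0, 0, 720]) door_frame();
translate([396, -433, 0]) stool();
translate([-432, 292, 0]) stool();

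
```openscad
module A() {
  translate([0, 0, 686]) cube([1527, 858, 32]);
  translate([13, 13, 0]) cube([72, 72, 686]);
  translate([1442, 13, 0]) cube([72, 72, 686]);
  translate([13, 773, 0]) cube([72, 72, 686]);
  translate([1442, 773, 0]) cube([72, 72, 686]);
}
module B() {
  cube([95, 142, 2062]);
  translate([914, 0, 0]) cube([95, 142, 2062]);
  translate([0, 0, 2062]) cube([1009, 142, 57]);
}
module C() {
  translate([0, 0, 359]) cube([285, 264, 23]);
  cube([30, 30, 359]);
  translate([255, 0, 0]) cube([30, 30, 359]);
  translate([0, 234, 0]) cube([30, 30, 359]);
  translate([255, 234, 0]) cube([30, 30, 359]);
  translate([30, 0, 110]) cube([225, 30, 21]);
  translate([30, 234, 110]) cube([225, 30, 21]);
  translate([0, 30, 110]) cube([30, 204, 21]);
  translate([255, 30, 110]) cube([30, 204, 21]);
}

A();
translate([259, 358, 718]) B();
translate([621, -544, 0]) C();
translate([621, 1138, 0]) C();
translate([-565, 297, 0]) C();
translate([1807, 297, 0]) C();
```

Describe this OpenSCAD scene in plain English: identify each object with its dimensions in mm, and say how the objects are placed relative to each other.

A is a rectangular dining table. The top is 1527×858×32 mm with its upper surface at z = 718 mm. It stands on four 72×72 mm square legs, each inset 13 mm from the nearest pair of top edges, running from the floor to the underside of the top.

B is a door frame. The clear opening is 819 mm wide and 2062 mm high. Two 95 mm wide jambs, 142 mm deep, stand either side of the opening from the floor to the top of the opening. A 57 mm thick head sits across the top of both jambs, spanning the full outside width of the frame.

C is a four-legged stool. The seat is 285×264 mm, 23 mm thick, top at z = 382 mm. It stands on four square legs, each 30×30 mm in cross-section, from z = 0 to the seat underside, each flush with a corner of the seat. Four stretchers, 30 mm wide and 21 mm tall, connect adjacent legs with their undersides at z = 110 mm, each running between the inner faces of the legs it joins and aligned with the legs' outer faces on the other axis.

The door frame is on top of the table, centred. Four stools sit around the table at the −y, +y, −x, +x sides.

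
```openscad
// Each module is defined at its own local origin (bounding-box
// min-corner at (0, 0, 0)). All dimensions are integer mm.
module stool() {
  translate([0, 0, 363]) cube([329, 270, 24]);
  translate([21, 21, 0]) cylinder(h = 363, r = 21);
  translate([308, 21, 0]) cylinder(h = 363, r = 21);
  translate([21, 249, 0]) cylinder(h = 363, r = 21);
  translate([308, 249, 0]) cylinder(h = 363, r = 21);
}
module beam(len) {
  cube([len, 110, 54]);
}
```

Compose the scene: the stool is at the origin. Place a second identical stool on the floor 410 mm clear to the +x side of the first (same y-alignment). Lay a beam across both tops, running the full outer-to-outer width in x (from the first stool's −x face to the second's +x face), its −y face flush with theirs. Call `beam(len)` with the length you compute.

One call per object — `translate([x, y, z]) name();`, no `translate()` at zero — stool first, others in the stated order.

stool();
translate([739, 0, 0]) stool();
translate([0, 0, 387]) beam(1068);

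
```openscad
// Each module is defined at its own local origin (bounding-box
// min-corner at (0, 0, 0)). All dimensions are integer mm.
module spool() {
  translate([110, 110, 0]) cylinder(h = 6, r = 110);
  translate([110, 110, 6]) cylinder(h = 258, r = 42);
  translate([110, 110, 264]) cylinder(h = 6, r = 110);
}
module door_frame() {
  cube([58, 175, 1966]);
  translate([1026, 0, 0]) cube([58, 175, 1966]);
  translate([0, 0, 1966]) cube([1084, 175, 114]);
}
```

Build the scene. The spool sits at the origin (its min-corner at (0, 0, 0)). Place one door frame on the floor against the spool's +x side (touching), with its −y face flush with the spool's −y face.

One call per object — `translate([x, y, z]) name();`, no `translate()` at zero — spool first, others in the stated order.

spool();
translate([220, 0, 0]) door_frame();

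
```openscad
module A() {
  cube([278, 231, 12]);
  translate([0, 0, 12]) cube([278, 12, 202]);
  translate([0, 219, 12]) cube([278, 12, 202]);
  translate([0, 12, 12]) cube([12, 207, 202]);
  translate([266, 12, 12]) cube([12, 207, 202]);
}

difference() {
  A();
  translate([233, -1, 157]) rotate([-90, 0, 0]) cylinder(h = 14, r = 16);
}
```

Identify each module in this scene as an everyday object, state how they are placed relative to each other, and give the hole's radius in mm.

A is an open box. The open box has a circular hole through its front wall. The hole's radius is 16 mm.

The subtracted cylinder has r = 16 mm.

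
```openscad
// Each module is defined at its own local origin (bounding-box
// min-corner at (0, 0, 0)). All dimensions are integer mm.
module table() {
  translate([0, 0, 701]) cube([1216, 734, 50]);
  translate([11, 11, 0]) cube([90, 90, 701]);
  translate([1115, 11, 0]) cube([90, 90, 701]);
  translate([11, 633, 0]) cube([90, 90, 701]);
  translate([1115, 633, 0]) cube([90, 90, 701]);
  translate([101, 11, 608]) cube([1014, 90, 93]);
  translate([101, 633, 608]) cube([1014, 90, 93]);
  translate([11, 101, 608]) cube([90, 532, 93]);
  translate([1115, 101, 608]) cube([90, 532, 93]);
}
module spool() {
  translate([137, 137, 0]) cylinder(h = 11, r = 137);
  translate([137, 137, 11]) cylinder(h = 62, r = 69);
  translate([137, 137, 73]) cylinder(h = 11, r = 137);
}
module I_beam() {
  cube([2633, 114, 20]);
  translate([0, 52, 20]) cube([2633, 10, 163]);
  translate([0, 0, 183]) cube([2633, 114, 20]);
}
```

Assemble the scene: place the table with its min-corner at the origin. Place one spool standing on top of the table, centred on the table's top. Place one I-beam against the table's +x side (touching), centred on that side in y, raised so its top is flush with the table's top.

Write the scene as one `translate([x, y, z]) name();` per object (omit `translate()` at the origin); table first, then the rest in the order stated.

table();
translate([471, 230, 751]) spool();
translate([1216, 310, 548]) I_beam();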